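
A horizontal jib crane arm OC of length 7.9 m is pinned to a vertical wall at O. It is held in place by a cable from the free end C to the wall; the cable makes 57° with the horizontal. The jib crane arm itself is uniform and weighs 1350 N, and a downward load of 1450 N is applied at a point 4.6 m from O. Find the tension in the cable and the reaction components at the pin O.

ΣM about O: T·sin57°·7.9 − 1350·3.95 − 1450·4.6 = 0 → T = 12002.5/(7.9·0.838671) = 1811.56 ≈ 1812 N.
ΣF_x = 0: O_x − T·cos57° = 0 → O_x = 1811.56 × 0.544639 = 986.6 N.
ΣF_y = 0: O_y + T·sin57° − 1350 − 1450 = 0 → O_y = 2800 − 1811.56 × 0.838671 = 1281 N.

T = 1812 N, O_x = 986.6 N, O_y = 1281 N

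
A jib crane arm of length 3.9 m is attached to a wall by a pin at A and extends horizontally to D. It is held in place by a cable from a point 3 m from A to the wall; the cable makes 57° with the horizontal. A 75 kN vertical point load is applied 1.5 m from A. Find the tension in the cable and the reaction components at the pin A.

ΣM about A: T·sin57°·3 − 75·1.5 = 0 → T = 112.5/(3·0.838671) = 44.7136 ≈ 44.71 kN.
ΣF_x = 0: A_x − T·cos57° = 0 → A_x = 44.7136 × 0.544639 = 24.35 kN.
ΣF_y = 0: A_y + T·sin57° − 75 = 0 → A_y = 75 − 44.7136 × 0.838671 = 37.50 kN.

T = 44.71 kN, A_x = 24.35 kN, A_y = 37.50 kN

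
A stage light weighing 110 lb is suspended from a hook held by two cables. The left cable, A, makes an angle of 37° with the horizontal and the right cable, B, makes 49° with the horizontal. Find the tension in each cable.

ΣF_x = 0: −T_A·cos37° + T_B·cos49° = 0 → T_B = 1.21732·T_A.
ΣF_y = 0: T_A·sin37° + T_B·sin49° = 110.
Substitute: T_A·(0.601815 + 1.21732·0.75471) = 110 → T_A = 72.3428 ≈ 72.34 lb.
Then T_B = 1.21732 × 72.3428 = 88.06 lb.

T_A = 72.34 lb, T_B = 88.06 lb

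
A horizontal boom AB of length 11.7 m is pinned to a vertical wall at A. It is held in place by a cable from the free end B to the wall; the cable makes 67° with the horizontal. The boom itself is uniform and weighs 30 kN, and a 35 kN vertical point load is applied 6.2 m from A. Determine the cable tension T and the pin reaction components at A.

ΣM about A: T·sin67°·11.7 − 30·5.85 − 35·6.2 = 0 → T = 392.5/(11.7·0.920505) = 36.4441 ≈ 36.44 kN.
ΣF_x = 0: A_x − T·cos67° = 0 → A_x = 36.4441 × 0.390731 = 14.24 kN.
ΣF_y = 0: A_y + T·sin67° − 30 − 35 = 0 → A_y = 65 − 36.4441 × 0.920505 = 31.45 kN.

T = 36.44 kN, A_x = 14.24 kN, A_y = 31.45 kN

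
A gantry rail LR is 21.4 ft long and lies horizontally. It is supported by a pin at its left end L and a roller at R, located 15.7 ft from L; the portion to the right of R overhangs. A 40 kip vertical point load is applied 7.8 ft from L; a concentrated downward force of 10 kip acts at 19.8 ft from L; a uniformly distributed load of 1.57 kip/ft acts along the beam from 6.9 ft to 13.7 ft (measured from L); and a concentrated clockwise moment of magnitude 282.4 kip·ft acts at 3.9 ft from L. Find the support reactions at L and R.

L_x = 0, L_y = 3.201 kip, R_y = 57.48 kip

Resultant of the distributed load: 1.57 × 6.8 = 10.676 kip at 10.3 ft from L.
Moments about L: R_y·15.7 − 40·7.8 − 10·19.8 − (1.57·6.8)·10.3 − 282.4 = 0 → R_y = 902.3628/15.7 = 57.4753 ≈ 57.48 kip.
ΣF_y = 0: L_y + 57.4753 − 40 − 10 − 1.57·6.8 = 0 → L_y = 3.201 kip.
ΣF_x = 0: no horizontal applied forces, so L_x = 0.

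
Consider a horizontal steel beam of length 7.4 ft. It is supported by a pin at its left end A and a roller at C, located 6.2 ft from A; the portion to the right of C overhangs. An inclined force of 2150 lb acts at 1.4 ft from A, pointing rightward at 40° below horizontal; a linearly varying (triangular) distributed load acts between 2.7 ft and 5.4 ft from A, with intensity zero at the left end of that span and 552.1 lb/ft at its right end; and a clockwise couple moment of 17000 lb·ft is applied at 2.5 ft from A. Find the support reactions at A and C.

A_x = -1647 lb, A_y = -1468 lb, C_y = 3595 lb

Resultant of the triangular load: ½ × 552.1 × 2.7 = 745.335 lb, acting at 4.5 ft from A (one-third of the span from the peak).
Taking moments about A: C_y·6.2 − 2150·sin40°·1.4 − (½·552.1·2.7)·4.5 − 17000 = 0 → C_y = 22288.8/6.2 = 3594.97 ≈ 3595 lb.
ΣF_y = 0: A_y + 3594.97 − 2150·sin40° − ½·552.1·2.7 = 0 → A_y = -1468 lb.
ΣF_x = 0: A_x + 2150·cos40° = 0 → A_x = -1647 lb.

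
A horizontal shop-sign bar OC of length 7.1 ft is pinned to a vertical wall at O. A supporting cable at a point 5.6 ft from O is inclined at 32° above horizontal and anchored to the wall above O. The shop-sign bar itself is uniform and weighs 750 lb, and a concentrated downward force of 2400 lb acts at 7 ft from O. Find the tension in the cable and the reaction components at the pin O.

ΣM about O: T·sin32°·5.6 − 750·3.55 − 2400·7 = 0 → T = 19462.5/(5.6·0.529919) = 6558.45 ≈ 6558 lb.
ΣF_x = 0: O_x − T·cos32° = 0 → O_x = 6558.45 × 0.848048 = 5562 lb.
ΣF_y = 0: O_y + T·sin32° − 750 − 2400 = 0 → O_y = 3150 − 6558.45 × 0.529919 = -325.4 lb.

T = 6558 lb, O_x = 5562 lb, O_y = -325.4 lb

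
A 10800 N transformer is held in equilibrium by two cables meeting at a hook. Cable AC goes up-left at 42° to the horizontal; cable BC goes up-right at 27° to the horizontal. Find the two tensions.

ΣF_x = 0: −T_AC·cos42° + T_BC·cos27° = 0 → T_BC = 0.834051·T_AC.
ΣF_y = 0: T_AC·sin42° + T_BC·sin27° = 10800.
Substitute: T_AC·(0.669131 + 0.834051·0.45399) = 10800 → T_AC = 10307.5 ≈ 10310 N.
Then T_BC = 0.834051 × 10307.5 = 8597 N.

T_AC = 10310 N, T_BC = 8597 N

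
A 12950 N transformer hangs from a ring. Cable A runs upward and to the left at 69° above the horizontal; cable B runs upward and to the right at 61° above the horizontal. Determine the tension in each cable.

T_A = 8196 N, T_B = 6058 N

ΣF_x = 0: −T_A·cos69° + T_B·cos61° = 0 → T_B = 0.739193·T_A.
ΣF_y = 0: T_A·sin69° + T_B·sin61° = 12950.
Substitute: T_A·(0.93358 + 0.739193·0.87462) = 12950 → T_A = 8195.72 ≈ 8196 N.
Then T_B = 0.739193 × 8195.72 = 6058 N.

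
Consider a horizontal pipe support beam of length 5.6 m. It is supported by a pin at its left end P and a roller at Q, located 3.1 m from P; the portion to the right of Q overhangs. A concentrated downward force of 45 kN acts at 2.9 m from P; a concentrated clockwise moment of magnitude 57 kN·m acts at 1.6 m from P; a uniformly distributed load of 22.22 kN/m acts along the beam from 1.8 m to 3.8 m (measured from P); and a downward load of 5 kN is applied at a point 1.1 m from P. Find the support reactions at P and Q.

P_x = 0, P_y = -7.957 kN, Q_y = 102.4 kN

Resultant of the distributed load: 22.22 × 2 = 44.44 kN at 2.8 m from P.
Taking moments about P: Q_y·3.1 − 45·2.9 − 57 − (22.22·2)·2.8 − 5·1.1 = 0 → Q_y = 317.432/3.1 = 102.397 ≈ 102.4 kN.
ΣF_y = 0: P_y + 102.397 − 45 − 22.22·2 − 5 = 0 → P_y = -7.957 kN.
ΣF_x = 0: no horizontal applied forces, so P_x = 0.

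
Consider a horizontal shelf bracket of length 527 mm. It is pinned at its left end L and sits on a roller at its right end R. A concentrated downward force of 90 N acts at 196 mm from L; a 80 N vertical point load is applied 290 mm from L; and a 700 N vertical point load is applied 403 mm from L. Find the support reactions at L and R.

Moments about L: R_y·527 − 90·196 − 80·290 − 700·403 = 0 → R_y = 322940/527 = 612.789 ≈ 612.8 N.
ΣF_y = 0: L_y + 612.789 − 90 − 80 − 700 = 0 → L_y = 257.2 N.
ΣF_x = 0: no horizontal applied forces, so L_x = 0.

L_x = 0, L_y = 257.2 N, R_y = 612.8 N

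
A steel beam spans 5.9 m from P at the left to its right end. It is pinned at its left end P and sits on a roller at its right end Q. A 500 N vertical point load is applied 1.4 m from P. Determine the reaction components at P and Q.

ΣM about P: Q_y·5.9 − 500·1.4 = 0 → Q_y = 700/5.9 = 118.644 ≈ 118.6 N.
ΣF_y = 0: P_y + 118.644 − 500 = 0 → P_y = 381.4 N.
ΣF_x = 0: no horizontal applied forces, so P_x = 0.

P_x = 0, P_y = 381.4 N, Q_y = 118.6 N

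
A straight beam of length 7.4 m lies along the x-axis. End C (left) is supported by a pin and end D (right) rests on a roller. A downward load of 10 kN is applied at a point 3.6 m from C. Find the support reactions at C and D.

Moments about C: D_y·7.4 − 10·3.6 = 0 → D_y = 36/7.4 = 4.86486 ≈ 4.865 kN.
ΣF_y = 0: C_y + 4.86486 − 10 = 0 → C_y = 5.135 kN.
ΣF_x = 0: no horizontal applied forces, so C_x = 0.

C_x = 0, C_y = 5.135 kN, D_y = 4.865 kN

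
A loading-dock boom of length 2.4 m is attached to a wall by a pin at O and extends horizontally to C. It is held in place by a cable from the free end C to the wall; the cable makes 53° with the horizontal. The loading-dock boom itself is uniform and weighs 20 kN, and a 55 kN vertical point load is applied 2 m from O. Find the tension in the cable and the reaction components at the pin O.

ΣM about O: T·sin53°·2.4 − 20·1.2 − 55·2 = 0 → T = 134/(2.4·0.798636) = 69.9109 ≈ 69.91 kN.
ΣF_x = 0: O_x − T·cos53° = 0 → O_x = 69.9109 × 0.601815 = 42.07 kN.
ΣF_y = 0: O_y + T·sin53° − 20 − 55 = 0 → O_y = 75 − 69.9109 × 0.798636 = 19.17 kN.

T = 69.91 kN, O_x = 42.07 kN, O_y = 19.17 kN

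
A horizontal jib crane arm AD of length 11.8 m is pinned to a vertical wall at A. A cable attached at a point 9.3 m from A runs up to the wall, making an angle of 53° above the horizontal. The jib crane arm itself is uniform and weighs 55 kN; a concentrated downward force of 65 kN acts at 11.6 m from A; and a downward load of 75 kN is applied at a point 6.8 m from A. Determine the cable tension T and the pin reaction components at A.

T = 213.9 kN, A_x = 128.7 kN, A_y = 24.19 kN

ΣM about A: T·sin53°·9.3 − 55·5.9 − 65·11.6 − 75·6.8 = 0 → T = 1588.5/(9.3·0.798636) = 213.873 ≈ 213.9 kN.
ΣF_x = 0: A_x − T·cos53° = 0 → A_x = 213.873 × 0.601815 = 128.7 kN.
ΣF_y = 0: A_y + T·sin53° − 55 − 65 − 75 = 0 → A_y = 195 − 213.873 × 0.798636 = 24.19 kN.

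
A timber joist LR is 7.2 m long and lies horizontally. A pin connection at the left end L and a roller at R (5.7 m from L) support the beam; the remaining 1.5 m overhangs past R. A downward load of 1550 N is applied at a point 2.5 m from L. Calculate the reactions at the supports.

L_x = 0, L_y = 870.2 N, R_y = 679.8 N

Moments about L: R_y·5.7 − 1550·2.5 = 0 → R_y = 3875/5.7 = 679.825 ≈ 679.8 N.
ΣF_y = 0: L_y + 679.825 − 1550 = 0 → L_y = 870.2 N.
ΣF_x = 0: no horizontal applied forces, so L_x = 0.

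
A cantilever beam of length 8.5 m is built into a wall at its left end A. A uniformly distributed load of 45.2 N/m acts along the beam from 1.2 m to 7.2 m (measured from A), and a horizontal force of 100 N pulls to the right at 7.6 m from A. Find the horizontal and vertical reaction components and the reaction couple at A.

Resultant of the distributed load: 45.2 × 6 = 271.2 N at 4.2 m from A.
ΣF_x = 0: A_x + 100 = 0 → A_x = -100.0 N.
ΣF_y = 0: A_y − 45.2·6 = 0 → A_y = 271.2 N.
ΣM about A: M_A − (45.2·6)·4.2 = 0 → M_A = 1139 N·m.

A_x = -100.0 N, A_y = 271.2 N, M_A = 1139 N·m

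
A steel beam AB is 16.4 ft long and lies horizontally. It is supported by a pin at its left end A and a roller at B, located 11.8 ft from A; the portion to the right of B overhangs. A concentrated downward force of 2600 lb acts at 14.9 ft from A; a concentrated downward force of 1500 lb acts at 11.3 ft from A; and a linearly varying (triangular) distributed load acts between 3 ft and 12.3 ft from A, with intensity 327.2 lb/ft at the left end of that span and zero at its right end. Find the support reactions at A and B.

Resultant of the triangular load: ½ × 327.2 × 9.3 = 1521.48 lb, acting at 6.1 ft from A (one-third of the span from the peak).
Moments about A: B_y·11.8 − 2600·14.9 − 1500·11.3 − (½·327.2·9.3)·6.1 = 0 → B_y = 64971.028/11.8 = 5506.02 ≈ 5506 lb.
ΣF_y = 0: A_y + 5506.02 − 2600 − 1500 − ½·327.2·9.3 = 0 → A_y = 115.5 lb.
ΣF_x = 0: no horizontal applied forces, so A_x = 0.

A_x = 0, A_y = 115.5 lb, B_y = 5506 lb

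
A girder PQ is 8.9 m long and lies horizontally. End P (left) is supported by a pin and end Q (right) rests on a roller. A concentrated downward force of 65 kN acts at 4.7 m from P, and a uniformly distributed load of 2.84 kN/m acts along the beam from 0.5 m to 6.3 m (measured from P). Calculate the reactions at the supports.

Resultant of the distributed load: 2.84 × 5.8 = 16.472 kN at 3.4 m from P.
ΣM about P: Q_y·8.9 − 65·4.7 − (2.84·5.8)·3.4 = 0 → Q_y = 361.5048/8.9 = 40.6185 ≈ 40.62 kN.
ΣF_y = 0: P_y + 40.6185 − 65 − 2.84·5.8 = 0 → P_y = 40.85 kN.
ΣF_x = 0: no horizontal applied forces, so P_x = 0.

P_x = 0, P_y = 40.85 kN, Q_y = 40.62 kN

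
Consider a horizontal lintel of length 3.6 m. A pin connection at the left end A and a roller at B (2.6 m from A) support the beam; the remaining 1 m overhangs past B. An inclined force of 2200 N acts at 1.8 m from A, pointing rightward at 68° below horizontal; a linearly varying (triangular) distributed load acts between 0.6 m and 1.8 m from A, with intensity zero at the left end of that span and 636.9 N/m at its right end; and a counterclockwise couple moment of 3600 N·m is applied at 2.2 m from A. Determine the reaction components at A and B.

Resultant of the triangular load: ½ × 636.9 × 1.2 = 382.14 N, acting at 1.4 m from A (one-third of the span from the peak).
Taking moments about A: B_y·2.6 − 2200·sin68°·1.8 − (½·636.9·1.2)·1.4 + 3600 = 0 → B_y = 606.644/2.6 = 233.325 ≈ 233.3 N.
ΣF_y = 0: A_y + 233.325 − 2200·sin68° − ½·636.9·1.2 = 0 → A_y = 2189 N.
ΣF_x = 0: A_x + 2200·cos68° = 0 → A_x = -824.1 N.

A_x = -824.1 N, A_y = 2189 N, B_y = 233.3 N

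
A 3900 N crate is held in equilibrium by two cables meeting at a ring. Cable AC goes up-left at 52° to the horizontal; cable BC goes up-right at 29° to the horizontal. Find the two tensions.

T_AC = 3454 N, T_BC = 2431 N

ΣF_x = 0: −T_AC·cos52° + T_BC·cos29° = 0 → T_BC = 0.703919·T_AC.
ΣF_y = 0: T_AC·sin52° + T_BC·sin29° = 3900.
Substitute: T_AC·(0.788011 + 0.703919·0.48481) = 3900 → T_AC = 3453.53 ≈ 3454 N.
Then T_BC = 0.703919 × 3453.53 = 2431 N.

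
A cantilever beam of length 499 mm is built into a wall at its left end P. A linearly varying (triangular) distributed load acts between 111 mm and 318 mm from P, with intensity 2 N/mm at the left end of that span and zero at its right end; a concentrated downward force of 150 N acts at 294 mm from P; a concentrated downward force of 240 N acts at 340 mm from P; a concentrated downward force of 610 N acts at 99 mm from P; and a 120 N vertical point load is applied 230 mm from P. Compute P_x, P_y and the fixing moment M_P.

P_x = 0, P_y = 1327 N, M_P = 251000 N·mm

Resultant of the triangular load: ½ × 2 × 207 = 207 N, acting at 180 mm from P (one-third of the span from the peak).
ΣF_x = 0: P_x = 0.
ΣF_y = 0: P_y − ½·2·207 − 150 − 240 − 610 − 120 = 0 → P_y = 1327 N.
ΣM about P: M_P − (½·2·207)·180 − 150·294 − 240·340 − 610·99 − 120·230 = 0 → M_P = 251000 N·mm.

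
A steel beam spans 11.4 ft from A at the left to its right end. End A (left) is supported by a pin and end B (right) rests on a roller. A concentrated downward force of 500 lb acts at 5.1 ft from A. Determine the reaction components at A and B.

Moments about A: B_y·11.4 − 500·5.1 = 0 → B_y = 2550/11.4 = 223.684 ≈ 223.7 lb.
ΣF_y = 0: A_y + 223.684 − 500 = 0 → A_y = 276.3 lb.
ΣF_x = 0: no horizontal applied forces, so A_x = 0.

A_x = 0, A_y = 276.3 lb, B_y = 223.7 lb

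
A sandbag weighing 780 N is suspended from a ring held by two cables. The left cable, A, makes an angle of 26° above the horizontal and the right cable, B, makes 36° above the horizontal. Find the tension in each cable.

T_A = 714.7 N, T_B = 794.0 N

ΣF_x = 0: −T_A·cos26° + T_B·cos36° = 0 → T_B = 1.11097·T_A.
ΣF_y = 0: T_A·sin26° + T_B·sin36° = 780.
Substitute: T_A·(0.438371 + 1.11097·0.587785) = 780 → T_A = 714.69 ≈ 714.7 N.
Then T_B = 1.11097 × 714.69 = 794.0 N.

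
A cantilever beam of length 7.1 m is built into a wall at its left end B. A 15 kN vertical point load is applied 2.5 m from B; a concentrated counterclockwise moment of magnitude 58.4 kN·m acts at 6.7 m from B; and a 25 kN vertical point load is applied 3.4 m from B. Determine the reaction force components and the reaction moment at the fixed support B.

B_x = 0, B_y = 40.00 kN, M_B = 64.10 kN·m

ΣF_x = 0: B_x = 0.
ΣF_y = 0: B_y − 15 − 25 = 0 → B_y = 40.00 kN.
ΣM about B: M_B − 15·2.5 + 58.4 − 25·3.4 = 0 → M_B = 64.10 kN·m.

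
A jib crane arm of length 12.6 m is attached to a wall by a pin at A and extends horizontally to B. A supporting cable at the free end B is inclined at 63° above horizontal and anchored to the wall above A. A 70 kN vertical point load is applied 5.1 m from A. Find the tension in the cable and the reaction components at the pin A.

ΣM about A: T·sin63°·12.6 − 70·5.1 = 0 → T = 357/(12.6·0.891007) = 31.7992 ≈ 31.80 kN.
ΣF_x = 0: A_x − T·cos63° = 0 → A_x = 31.7992 × 0.45399 = 14.44 kN.
ΣF_y = 0: A_y + T·sin63° − 70 = 0 → A_y = 70 − 31.7992 × 0.891007 = 41.67 kN.

T = 31.80 kN, A_x = 14.44 kN, A_y = 41.67 kN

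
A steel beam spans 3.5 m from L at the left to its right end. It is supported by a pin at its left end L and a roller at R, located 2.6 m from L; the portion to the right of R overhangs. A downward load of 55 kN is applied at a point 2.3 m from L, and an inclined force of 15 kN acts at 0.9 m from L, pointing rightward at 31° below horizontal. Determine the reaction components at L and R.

Taking moments about L: R_y·2.6 − 55·2.3 − 15·sin31°·0.9 = 0 → R_y = 133.453/2.6 = 51.3281 ≈ 51.33 kN.
ΣF_y = 0: L_y + 51.3281 − 55 − 15·sin31° = 0 → L_y = 11.40 kN.
ΣF_x = 0: L_x + 15·cos31° = 0 → L_x = -12.86 kN.

L_x = -12.86 kN, L_y = 11.40 kN, R_y = 51.33 kN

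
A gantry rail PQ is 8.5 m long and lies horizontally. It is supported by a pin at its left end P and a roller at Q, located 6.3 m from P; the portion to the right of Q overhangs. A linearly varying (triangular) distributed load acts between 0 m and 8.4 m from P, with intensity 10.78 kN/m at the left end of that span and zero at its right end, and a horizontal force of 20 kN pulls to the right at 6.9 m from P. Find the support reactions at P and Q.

P_x = -20.00 kN, P_y = 25.15 kN, Q_y = 20.12 kN

Resultant of the triangular load: ½ × 10.78 × 8.4 = 45.276 kN, acting at 2.8 m from P (one-third of the span from the peak).
Moments about P: Q_y·6.3 − (½·10.78·8.4)·2.8 = 0 → Q_y = 126.7728/6.3 = 20.1227 ≈ 20.12 kN.
ΣF_y = 0: P_y + 20.1227 − ½·10.78·8.4 = 0 → P_y = 25.15 kN.
ΣF_x = 0: P_x + 20 = 0 → P_x = -20.00 kN.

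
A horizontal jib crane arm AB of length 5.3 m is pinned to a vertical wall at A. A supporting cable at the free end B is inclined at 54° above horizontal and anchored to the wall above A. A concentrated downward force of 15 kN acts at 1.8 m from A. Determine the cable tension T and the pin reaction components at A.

ΣM about A: T·sin54°·5.3 − 15·1.8 = 0 → T = 27/(5.3·0.809017) = 6.29695 ≈ 6.297 kN.
ΣF_x = 0: A_x − T·cos54° = 0 → A_x = 6.29695 × 0.587785 = 3.701 kN.
ΣF_y = 0: A_y + T·sin54° − 15 = 0 → A_y = 15 − 6.29695 × 0.809017 = 9.906 kN.

T = 6.297 kN, A_x = 3.701 kN, A_y = 9.906 kN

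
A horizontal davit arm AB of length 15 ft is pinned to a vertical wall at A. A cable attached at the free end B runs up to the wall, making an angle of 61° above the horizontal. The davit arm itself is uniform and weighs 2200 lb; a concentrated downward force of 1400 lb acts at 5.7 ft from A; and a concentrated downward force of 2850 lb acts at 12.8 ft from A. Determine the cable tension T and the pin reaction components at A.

T = 4647 lb, A_x = 2253 lb, A_y = 2386 lb

ΣM about A: T·sin61°·15 − 2200·7.5 − 1400·5.7 − 2850·12.8 = 0 → T = 60960/(15·0.87462) = 4646.59 ≈ 4647 lb.
ΣF_x = 0: A_x − T·cos61° = 0 → A_x = 4646.59 × 0.48481 = 2253 lb.
ΣF_y = 0: A_y + T·sin61° − 2200 − 1400 − 2850 = 0 → A_y = 6450 − 4646.59 × 0.87462 = 2386 lb.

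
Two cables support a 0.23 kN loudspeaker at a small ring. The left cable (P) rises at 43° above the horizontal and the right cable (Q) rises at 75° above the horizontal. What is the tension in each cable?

T_P = 0.06742 kN, T_Q = 0.1905 kN

ΣF_x = 0: −T_P·cos43° + T_Q·cos75° = 0 → T_Q = 2.82573·T_P.
ΣF_y = 0: T_P·sin43° + T_Q·sin75° = 0.23.
Substitute: T_P·(0.681998 + 2.82573·0.965926) = 0.23 → T_P = 0.0674201 ≈ 0.06742 kN.
Then T_Q = 2.82573 × 0.0674201 = 0.1905 kN.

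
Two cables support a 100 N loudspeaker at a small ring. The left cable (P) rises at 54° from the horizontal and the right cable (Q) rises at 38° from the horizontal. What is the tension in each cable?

T_P = 78.85 N, T_Q = 58.81 N

ΣF_x = 0: −T_P·cos54° + T_Q·cos38° = 0 → T_Q = 0.74591·T_P.
ΣF_y = 0: T_P·sin54° + T_Q·sin38° = 100.
Substitute: T_P·(0.809017 + 0.74591·0.615661) = 100 → T_P = 78.8491 ≈ 78.85 N.
Then T_Q = 0.74591 × 78.8491 = 58.81 N.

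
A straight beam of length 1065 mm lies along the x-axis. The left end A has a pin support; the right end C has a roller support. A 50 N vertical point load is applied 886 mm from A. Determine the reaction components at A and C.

A_x = 0, A_y = 8.404 N, C_y = 41.60 N

ΣM about A: C_y·1065 − 50·886 = 0 → C_y = 44300/1065 = 41.5962 ≈ 41.60 N.
ΣF_y = 0: A_y + 41.5962 − 50 = 0 → A_y = 8.404 N.
ΣF_x = 0: no horizontal applied forces, so A_x = 0.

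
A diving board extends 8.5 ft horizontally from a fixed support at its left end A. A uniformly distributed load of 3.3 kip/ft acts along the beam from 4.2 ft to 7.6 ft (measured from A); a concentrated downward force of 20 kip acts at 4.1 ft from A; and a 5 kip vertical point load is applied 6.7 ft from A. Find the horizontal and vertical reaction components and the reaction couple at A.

Resultant of the distributed load: 3.3 × 3.4 = 11.22 kip at 5.9 ft from A.
ΣF_x = 0: A_x = 0.
ΣF_y = 0: A_y − 3.3·3.4 − 20 − 5 = 0 → A_y = 36.22 kip.
ΣM about A: M_A − (3.3·3.4)·5.9 − 20·4.1 − 5·6.7 = 0 → M_A = 181.7 kip·ft.

A_x = 0, A_y = 36.22 kip, M_A = 181.7 kip·ft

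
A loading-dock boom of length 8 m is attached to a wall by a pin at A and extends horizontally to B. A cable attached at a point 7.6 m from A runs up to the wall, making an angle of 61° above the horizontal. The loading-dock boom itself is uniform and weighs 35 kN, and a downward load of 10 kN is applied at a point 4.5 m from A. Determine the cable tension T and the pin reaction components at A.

ΣM about A: T·sin61°·7.6 − 35·4 − 10·4.5 = 0 → T = 185/(7.6·0.87462) = 27.8316 ≈ 27.83 kN.
ΣF_x = 0: A_x − T·cos61° = 0 → A_x = 27.8316 × 0.48481 = 13.49 kN.
ΣF_y = 0: A_y + T·sin61° − 35 − 10 = 0 → A_y = 45 − 27.8316 × 0.87462 = 20.66 kN.

T = 27.83 kN, A_x = 13.49 kN, A_y = 20.66 kN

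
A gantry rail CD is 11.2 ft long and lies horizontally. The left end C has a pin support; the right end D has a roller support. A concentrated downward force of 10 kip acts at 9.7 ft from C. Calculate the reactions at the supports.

Taking moments about C: D_y·11.2 − 10·9.7 = 0 → D_y = 97/11.2 = 8.66071 ≈ 8.661 kip.
ΣF_y = 0: C_y + 8.66071 − 10 = 0 → C_y = 1.339 kip.
ΣF_x = 0: no horizontal applied forces, so C_x = 0.

C_x = 0, C_y = 1.339 kip, D_y = 8.661 kip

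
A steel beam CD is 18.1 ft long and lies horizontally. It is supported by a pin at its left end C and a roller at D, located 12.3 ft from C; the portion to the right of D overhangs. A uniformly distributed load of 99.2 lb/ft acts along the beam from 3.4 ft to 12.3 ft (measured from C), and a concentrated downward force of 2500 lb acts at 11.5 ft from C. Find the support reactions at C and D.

C_x = 0, C_y = 482.0 lb, D_y = 2901 lb

Resultant of the distributed load: 99.2 × 8.9 = 882.88 lb at 7.85 ft from C.
ΣM about C: D_y·12.3 − (99.2·8.9)·7.85 − 2500·11.5 = 0 → D_y = 35680.608/12.3 = 2900.86 ≈ 2901 lb.
ΣF_y = 0: C_y + 2900.86 − 99.2·8.9 − 2500 = 0 → C_y = 482.0 lb.
ΣF_x = 0: no horizontal applied forces, so C_x = 0.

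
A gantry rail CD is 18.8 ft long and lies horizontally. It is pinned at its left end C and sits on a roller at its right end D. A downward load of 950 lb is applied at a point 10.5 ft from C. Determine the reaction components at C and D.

ΣM about C: D_y·18.8 − 950·10.5 = 0 → D_y = 9975/18.8 = 530.585 ≈ 530.6 lb.
ΣF_y = 0: C_y + 530.585 − 950 = 0 → C_y = 419.4 lb.
ΣF_x = 0: no horizontal applied forces, so C_x = 0.

C_x = 0, C_y = 419.4 lb, D_y = 530.6 lb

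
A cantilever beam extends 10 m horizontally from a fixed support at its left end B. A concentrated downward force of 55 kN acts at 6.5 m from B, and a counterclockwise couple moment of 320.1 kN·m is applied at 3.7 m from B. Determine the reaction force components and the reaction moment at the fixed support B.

ΣF_x = 0: B_x = 0.
ΣF_y = 0: B_y − 55 = 0 → B_y = 55.00 kN.
ΣM about B: M_B − 55·6.5 + 320.1 = 0 → M_B = 37.40 kN·m.

B_x = 0, B_y = 55.00 kN, M_B = 37.40 kN·m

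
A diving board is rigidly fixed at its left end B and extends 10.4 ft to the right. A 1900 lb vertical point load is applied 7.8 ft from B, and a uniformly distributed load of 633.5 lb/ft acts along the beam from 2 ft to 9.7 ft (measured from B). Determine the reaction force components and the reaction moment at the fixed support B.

Resultant of the distributed load: 633.5 × 7.7 = 4877.95 lb at 5.85 ft from B.
ΣF_x = 0: B_x = 0.
ΣF_y = 0: B_y − 1900 − 633.5·7.7 = 0 → B_y = 6778 lb.
ΣM about B: M_B − 1900·7.8 − (633.5·7.7)·5.85 = 0 → M_B = 43360 lb·ft.

B_x = 0, B_y = 6778 lb, M_B = 43360 lb·ft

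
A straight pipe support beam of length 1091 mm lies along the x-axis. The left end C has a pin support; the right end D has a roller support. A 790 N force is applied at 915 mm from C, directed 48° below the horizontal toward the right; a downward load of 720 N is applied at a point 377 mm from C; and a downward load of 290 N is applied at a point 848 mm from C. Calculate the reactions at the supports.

Taking moments about C: D_y·1091 − 790·sin48°·915 − 720·377 − 290·848 = 0 → D_y = 1054540/1091 = 966.581 ≈ 966.6 N.
ΣF_y = 0: C_y + 966.581 − 790·sin48° − 720 − 290 = 0 → C_y = 630.5 N.
ΣF_x = 0: C_x + 790·cos48° = 0 → C_x = -528.6 N.

C_x = -528.6 N, C_y = 630.5 N, D_y = 966.6 N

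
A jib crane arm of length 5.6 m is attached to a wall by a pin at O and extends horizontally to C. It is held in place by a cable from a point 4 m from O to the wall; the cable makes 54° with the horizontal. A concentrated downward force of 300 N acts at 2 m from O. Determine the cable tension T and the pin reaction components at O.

T = 185.4 N, O_x = 109.0 N, O_y = 150.0 N

ΣM about O: T·sin54°·4 − 300·2 = 0 → T = 600/(4·0.809017) = 185.41 ≈ 185.4 N.
ΣF_x = 0: O_x − T·cos54° = 0 → O_x = 185.41 × 0.587785 = 109.0 N.
ΣF_y = 0: O_y + T·sin54° − 300 = 0 → O_y = 300 − 185.41 × 0.809017 = 150.0 N.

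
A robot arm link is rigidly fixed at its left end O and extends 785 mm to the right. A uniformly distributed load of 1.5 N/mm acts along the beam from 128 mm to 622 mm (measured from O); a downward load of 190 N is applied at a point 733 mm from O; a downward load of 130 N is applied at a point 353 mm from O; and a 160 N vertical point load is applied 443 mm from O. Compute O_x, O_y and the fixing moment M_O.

Resultant of the distributed load: 1.5 × 494 = 741 N at 375 mm from O.
ΣF_x = 0: O_x = 0.
ΣF_y = 0: O_y − 1.5·494 − 190 − 130 − 160 = 0 → O_y = 1221 N.
ΣM about O: M_O − (1.5·494)·375 − 190·733 − 130·353 − 160·443 = 0 → M_O = 533900 N·mm.

O_x = 0, O_y = 1221 N, M_O = 533900 N·mm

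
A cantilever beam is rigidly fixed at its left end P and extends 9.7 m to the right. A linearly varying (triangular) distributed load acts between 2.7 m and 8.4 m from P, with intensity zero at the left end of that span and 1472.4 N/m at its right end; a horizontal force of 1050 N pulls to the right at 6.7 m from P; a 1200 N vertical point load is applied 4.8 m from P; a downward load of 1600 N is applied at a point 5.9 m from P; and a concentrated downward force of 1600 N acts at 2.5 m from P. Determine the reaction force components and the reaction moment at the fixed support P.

P_x = -1050 N, P_y = 8596 N, M_P = 46480 N·m

Resultant of the triangular load: ½ × 1472.4 × 5.7 = 4196.34 N, acting at 6.5 m from P (one-third of the span from the peak).
ΣF_x = 0: P_x + 1050 = 0 → P_x = -1050 N.
ΣF_y = 0: P_y − ½·1472.4·5.7 − 1200 − 1600 − 1600 = 0 → P_y = 8596 N.
ΣM about P: M_P − (½·1472.4·5.7)·6.5 − 1200·4.8 − 1600·5.9 − 1600·2.5 = 0 → M_P = 46480 N·m.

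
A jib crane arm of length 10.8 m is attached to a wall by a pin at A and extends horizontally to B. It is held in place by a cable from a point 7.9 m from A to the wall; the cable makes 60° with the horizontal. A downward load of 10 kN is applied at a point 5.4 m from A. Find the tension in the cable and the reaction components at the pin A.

T = 7.893 kN, A_x = 3.946 kN, A_y = 3.165 kN

ΣM about A: T·sin60°·7.9 − 10·5.4 = 0 → T = 54/(7.9·0.866025) = 7.89289 ≈ 7.893 kN.
ΣF_x = 0: A_x − T·cos60° = 0 → A_x = 7.89289 × 0.5 = 3.946 kN.
ΣF_y = 0: A_y + T·sin60° − 10 = 0 → A_y = 10 − 7.89289 × 0.866025 = 3.165 kN.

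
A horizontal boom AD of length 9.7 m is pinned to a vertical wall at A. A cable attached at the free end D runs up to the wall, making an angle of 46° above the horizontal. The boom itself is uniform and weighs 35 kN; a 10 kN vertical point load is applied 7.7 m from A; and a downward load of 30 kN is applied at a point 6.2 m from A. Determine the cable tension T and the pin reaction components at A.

ΣM about A: T·sin46°·9.7 − 35·4.85 − 10·7.7 − 30·6.2 = 0 → T = 432.75/(9.7·0.71934) = 62.0199 ≈ 62.02 kN.
ΣF_x = 0: A_x − T·cos46° = 0 → A_x = 62.0199 × 0.694658 = 43.08 kN.
ΣF_y = 0: A_y + T·sin46° − 35 − 10 − 30 = 0 → A_y = 75 − 62.0199 × 0.71934 = 30.39 kN.

T = 62.02 kN, A_x = 43.08 kN, A_y = 30.39 kN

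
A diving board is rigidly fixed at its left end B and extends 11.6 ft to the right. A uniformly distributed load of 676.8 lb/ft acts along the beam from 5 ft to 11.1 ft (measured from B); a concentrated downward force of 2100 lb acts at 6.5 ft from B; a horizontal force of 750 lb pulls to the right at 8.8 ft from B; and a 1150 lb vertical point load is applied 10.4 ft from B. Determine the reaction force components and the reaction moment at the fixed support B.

B_x = -750.0 lb, B_y = 7378 lb, M_B = 58840 lb·ft

Resultant of the distributed load: 676.8 × 6.1 = 4128.48 lb at 8.05 ft from B.
ΣF_x = 0: B_x + 750 = 0 → B_x = -750.0 lb.
ΣF_y = 0: B_y − 676.8·6.1 − 2100 − 1150 = 0 → B_y = 7378 lb.
ΣM about B: M_B − (676.8·6.1)·8.05 − 2100·6.5 − 1150·10.4 = 0 → M_B = 58840 lb·ft.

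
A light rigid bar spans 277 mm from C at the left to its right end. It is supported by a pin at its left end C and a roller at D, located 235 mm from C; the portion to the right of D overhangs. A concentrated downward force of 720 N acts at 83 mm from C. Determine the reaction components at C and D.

Moments about C: D_y·235 − 720·83 = 0 → D_y = 59760/235 = 254.298 ≈ 254.3 N.
ΣF_y = 0: C_y + 254.298 − 720 = 0 → C_y = 465.7 N.
ΣF_x = 0: no horizontal applied forces, so C_x = 0.

C_x = 0, C_y = 465.7 N, D_y = 254.3 N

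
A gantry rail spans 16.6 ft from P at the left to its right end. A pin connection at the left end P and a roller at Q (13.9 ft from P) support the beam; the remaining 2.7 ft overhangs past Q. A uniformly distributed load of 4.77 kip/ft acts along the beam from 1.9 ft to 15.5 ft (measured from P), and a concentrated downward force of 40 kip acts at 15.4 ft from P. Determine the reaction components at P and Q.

Resultant of the distributed load: 4.77 × 13.6 = 64.872 kip at 8.7 ft from P.
Moments about P: Q_y·13.9 − (4.77·13.6)·8.7 − 40·15.4 = 0 → Q_y = 1180.3864/13.9 = 84.9199 ≈ 84.92 kip.
ΣF_y = 0: P_y + 84.9199 − 4.77·13.6 − 40 = 0 → P_y = 19.95 kip.
ΣF_x = 0: no horizontal applied forces, so P_x = 0.

P_x = 0, P_y = 19.95 kip, Q_y = 84.92 kip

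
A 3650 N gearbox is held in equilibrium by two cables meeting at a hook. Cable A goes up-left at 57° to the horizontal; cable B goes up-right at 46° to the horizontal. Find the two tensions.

T_A = 2602 N, T_B = 2040 N

ΣF_x = 0: −T_A·cos57° + T_B·cos46° = 0 → T_B = 0.784039·T_A.
ΣF_y = 0: T_A·sin57° + T_B·sin46° = 3650.
Substitute: T_A·(0.838671 + 0.784039·0.71934) = 3650 → T_A = 2602.2 ≈ 2602 N.
Then T_B = 0.784039 × 2602.2 = 2040 N.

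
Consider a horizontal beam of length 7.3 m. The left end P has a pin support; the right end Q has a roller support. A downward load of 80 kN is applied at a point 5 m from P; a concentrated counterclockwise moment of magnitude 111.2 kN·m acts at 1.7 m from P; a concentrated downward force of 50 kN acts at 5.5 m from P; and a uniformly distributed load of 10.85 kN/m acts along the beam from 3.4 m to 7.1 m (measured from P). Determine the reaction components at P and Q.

P_x = 0, P_y = 64.04 kN, Q_y = 106.1 kN

Resultant of the distributed load: 10.85 × 3.7 = 40.145 kN at 5.25 m from P.
Moments about P: Q_y·7.3 − 80·5 + 111.2 − 50·5.5 − (10.85·3.7)·5.25 = 0 → Q_y = 774.56125/7.3 = 106.104 ≈ 106.1 kN.
ΣF_y = 0: P_y + 106.104 − 80 − 50 − 10.85·3.7 = 0 → P_y = 64.04 kN.
ΣF_x = 0: no horizontal applied forces, so P_x = 0.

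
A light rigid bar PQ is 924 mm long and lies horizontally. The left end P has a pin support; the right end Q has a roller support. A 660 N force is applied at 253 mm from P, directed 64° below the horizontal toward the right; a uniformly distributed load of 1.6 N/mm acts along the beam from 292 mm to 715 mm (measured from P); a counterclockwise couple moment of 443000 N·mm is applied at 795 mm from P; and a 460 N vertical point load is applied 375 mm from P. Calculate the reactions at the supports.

P_x = -289.3 N, P_y = 1492 N, Q_y = 238.5 N

Resultant of the distributed load: 1.6 × 423 = 676.8 N at 503.5 mm from P.
Taking moments about P: Q_y·924 − 660·sin64°·253 − (1.6·423)·503.5 + 443000 − 460·375 = 0 → Q_y = 220349/924 = 238.473 ≈ 238.5 N.
ΣF_y = 0: P_y + 238.473 − 660·sin64° − 1.6·423 − 460 = 0 → P_y = 1492 N.
ΣF_x = 0: P_x + 660·cos64° = 0 → P_x = -289.3 N.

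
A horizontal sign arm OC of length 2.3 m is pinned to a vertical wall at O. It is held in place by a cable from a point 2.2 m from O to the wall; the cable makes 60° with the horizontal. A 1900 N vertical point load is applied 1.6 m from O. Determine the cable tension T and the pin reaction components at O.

T = 1596 N, O_x = 797.8 N, O_y = 518.2 N

ΣM about O: T·sin60°·2.2 − 1900·1.6 = 0 → T = 3040/(2.2·0.866025) = 1595.59 ≈ 1596 N.
ΣF_x = 0: O_x − T·cos60° = 0 → O_x = 1595.59 × 0.5 = 797.8 N.
ΣF_y = 0: O_y + T·sin60° − 1900 = 0 → O_y = 1900 − 1595.59 × 0.866025 = 518.2 N.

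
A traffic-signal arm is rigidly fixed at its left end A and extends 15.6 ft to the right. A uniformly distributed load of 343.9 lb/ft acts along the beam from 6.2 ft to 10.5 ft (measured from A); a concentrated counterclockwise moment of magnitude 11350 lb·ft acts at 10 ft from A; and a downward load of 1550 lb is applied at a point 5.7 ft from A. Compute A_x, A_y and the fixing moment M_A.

Resultant of the distributed load: 343.9 × 4.3 = 1478.77 lb at 8.35 ft from A.
ΣF_x = 0: A_x = 0.
ΣF_y = 0: A_y − 343.9·4.3 − 1550 = 0 → A_y = 3029 lb.
ΣM about A: M_A − (343.9·4.3)·8.35 + 11350 − 1550·5.7 = 0 → M_A = 9833 lb·ft.

A_x = 0, A_y = 3029 lb, M_A = 9833 lb·ft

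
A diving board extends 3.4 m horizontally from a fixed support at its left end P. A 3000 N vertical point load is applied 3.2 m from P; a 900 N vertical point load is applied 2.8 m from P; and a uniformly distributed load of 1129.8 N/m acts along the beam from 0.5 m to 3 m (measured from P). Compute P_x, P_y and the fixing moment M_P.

P_x = 0, P_y = 6724 N, M_P = 17060 N·m

Resultant of the distributed load: 1129.8 × 2.5 = 2824.5 N at 1.75 m from P.
ΣF_x = 0: P_x = 0.
ΣF_y = 0: P_y − 3000 − 900 − 1129.8·2.5 = 0 → P_y = 6724 N.
ΣM about P: M_P − 3000·3.2 − 900·2.8 − (1129.8·2.5)·1.75 = 0 → M_P = 17060 N·m.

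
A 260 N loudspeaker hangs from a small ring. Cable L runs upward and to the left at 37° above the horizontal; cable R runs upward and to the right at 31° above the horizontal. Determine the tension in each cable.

T_L = 240.4 N, T_R = 224.0 N

ΣF_x = 0: −T_L·cos37° + T_R·cos31° = 0 → T_R = 0.931715·T_L.
ΣF_y = 0: T_L·sin37° + T_R·sin31° = 260.
Substitute: T_L·(0.601815 + 0.931715·0.515038) = 260 → T_L = 240.366 ≈ 240.4 N.
Then T_R = 0.931715 × 240.366 = 224.0 N.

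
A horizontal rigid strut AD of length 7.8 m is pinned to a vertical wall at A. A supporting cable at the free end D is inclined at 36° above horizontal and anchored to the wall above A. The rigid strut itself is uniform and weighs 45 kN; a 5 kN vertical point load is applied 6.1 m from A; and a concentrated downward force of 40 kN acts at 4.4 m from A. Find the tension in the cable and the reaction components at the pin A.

ΣM about A: T·sin36°·7.8 − 45·3.9 − 5·6.1 − 40·4.4 = 0 → T = 382/(7.8·0.587785) = 83.3202 ≈ 83.32 kN.
ΣF_x = 0: A_x − T·cos36° = 0 → A_x = 83.3202 × 0.809017 = 67.41 kN.
ΣF_y = 0: A_y + T·sin36° − 45 − 5 − 40 = 0 → A_y = 90 − 83.3202 × 0.587785 = 41.03 kN.

T = 83.32 kN, A_x = 67.41 kN, A_y = 41.03 kN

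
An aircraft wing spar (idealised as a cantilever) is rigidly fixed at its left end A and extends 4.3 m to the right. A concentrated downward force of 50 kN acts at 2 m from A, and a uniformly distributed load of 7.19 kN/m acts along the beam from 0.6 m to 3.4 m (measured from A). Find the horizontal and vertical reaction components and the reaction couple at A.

A_x = 0, A_y = 70.13 kN, M_A = 140.3 kN·m

Resultant of the distributed load: 7.19 × 2.8 = 20.132 kN at 2 m from A.
ΣF_x = 0: A_x = 0.
ΣF_y = 0: A_y − 50 − 7.19·2.8 = 0 → A_y = 70.13 kN.
ΣM about A: M_A − 50·2 − (7.19·2.8)·2 = 0 → M_A = 140.3 kN·m.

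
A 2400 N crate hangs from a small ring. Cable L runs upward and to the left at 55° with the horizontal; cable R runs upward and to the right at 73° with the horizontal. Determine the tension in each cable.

ΣF_x = 0: −T_L·cos55° + T_R·cos73° = 0 → T_R = 1.96181·T_L.
ΣF_y = 0: T_L·sin55° + T_R·sin73° = 2400.
Substitute: T_L·(0.819152 + 1.96181·0.956305) = 2400 → T_L = 890.458 ≈ 890.5 N.
Then T_R = 1.96181 × 890.458 = 1747 N.

T_L = 890.5 N, T_R = 1747 N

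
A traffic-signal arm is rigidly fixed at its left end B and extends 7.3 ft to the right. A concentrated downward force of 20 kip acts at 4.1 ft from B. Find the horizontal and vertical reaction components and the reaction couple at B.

B_x = 0, B_y = 20.00 kip, M_B = 82.00 kip·ft

ΣF_x = 0: B_x = 0.
ΣF_y = 0: B_y − 20 = 0 → B_y = 20.00 kip.
ΣM about B: M_B − 20·4.1 = 0 → M_B = 82.00 kip·ft.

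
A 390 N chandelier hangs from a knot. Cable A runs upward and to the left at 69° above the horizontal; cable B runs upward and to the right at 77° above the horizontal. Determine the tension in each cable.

ΣF_x = 0: −T_A·cos69° + T_B·cos77° = 0 → T_B = 1.59309·T_A.
ΣF_y = 0: T_A·sin69° + T_B·sin77° = 390.
Substitute: T_A·(0.93358 + 1.59309·0.97437) = 390 → T_A = 156.889 ≈ 156.9 N.
Then T_B = 1.59309 × 156.889 = 249.9 N.

T_A = 156.9 N, T_B = 249.9 N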